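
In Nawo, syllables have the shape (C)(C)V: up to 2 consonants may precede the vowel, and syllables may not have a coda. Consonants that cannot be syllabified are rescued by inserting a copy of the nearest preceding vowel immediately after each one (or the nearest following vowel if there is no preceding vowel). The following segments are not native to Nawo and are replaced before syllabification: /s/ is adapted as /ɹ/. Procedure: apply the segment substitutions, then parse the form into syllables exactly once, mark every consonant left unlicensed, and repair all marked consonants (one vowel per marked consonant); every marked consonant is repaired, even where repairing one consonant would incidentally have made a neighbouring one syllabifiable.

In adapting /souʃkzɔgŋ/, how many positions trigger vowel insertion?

After substitution the input is /ɹouʃkzɔgŋ/.
The unsyllabifiable consonants are /ʃ/, /g/, /ŋ/; each receives one epenthetic vowel.

3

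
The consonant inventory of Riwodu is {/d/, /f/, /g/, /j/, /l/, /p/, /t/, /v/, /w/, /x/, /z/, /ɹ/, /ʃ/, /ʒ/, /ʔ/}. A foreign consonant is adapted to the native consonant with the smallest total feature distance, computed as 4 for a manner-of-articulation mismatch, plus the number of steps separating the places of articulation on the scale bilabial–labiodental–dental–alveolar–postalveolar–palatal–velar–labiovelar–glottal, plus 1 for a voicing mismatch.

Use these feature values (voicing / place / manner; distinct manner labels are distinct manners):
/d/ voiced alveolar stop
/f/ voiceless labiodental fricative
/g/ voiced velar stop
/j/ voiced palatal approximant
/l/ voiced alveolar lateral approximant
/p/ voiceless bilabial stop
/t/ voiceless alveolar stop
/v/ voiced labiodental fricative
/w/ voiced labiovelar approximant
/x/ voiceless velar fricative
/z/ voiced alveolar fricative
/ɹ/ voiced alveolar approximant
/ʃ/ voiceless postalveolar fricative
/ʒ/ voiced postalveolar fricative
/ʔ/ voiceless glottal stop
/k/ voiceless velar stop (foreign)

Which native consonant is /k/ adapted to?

/g/ is closest: same manner (stop), place distance 0 (velar→velar), voicing differs (+1); total 1. Next closest is /ʔ/ at distance 2.

g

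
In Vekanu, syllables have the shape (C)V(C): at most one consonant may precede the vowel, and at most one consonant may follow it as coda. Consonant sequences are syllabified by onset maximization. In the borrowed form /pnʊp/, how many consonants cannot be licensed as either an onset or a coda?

1

Syllabifying with onset maximization leaves /p/ stranded (at most one coda consonant is licensed; onsets are limited to one consonant).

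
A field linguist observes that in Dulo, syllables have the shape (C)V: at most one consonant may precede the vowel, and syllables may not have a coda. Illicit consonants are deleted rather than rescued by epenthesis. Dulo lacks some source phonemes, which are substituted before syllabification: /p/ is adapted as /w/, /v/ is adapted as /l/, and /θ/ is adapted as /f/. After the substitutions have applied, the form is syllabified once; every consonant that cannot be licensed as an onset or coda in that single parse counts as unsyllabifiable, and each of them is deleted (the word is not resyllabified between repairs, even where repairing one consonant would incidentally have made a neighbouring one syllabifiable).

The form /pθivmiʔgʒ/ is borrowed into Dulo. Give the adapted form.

fimi

Substitution: /p/ → /w/, /θ/ → /f/, /v/ → /l/, giving /wfilmiʔgʒ/.
The consonants /w/, /l/, /ʔ/, /g/, /ʒ/ cannot be parsed into a legal (C)V syllable (no codas are permitted; onsets are limited to one consonant).
Each unlicensed consonant is deleted: /w/, /l/, /ʔ/, /g/, /ʒ/.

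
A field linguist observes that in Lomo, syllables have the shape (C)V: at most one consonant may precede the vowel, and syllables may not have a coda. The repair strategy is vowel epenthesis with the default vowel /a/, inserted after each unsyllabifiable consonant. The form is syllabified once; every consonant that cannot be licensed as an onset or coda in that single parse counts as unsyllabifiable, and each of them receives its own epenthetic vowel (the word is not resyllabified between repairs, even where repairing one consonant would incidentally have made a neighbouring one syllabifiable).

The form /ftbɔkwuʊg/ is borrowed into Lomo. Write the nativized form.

fatabɔkawuʊga

Syllabifying with onset maximization leaves /f/, /t/, /k/, /g/ stranded (no codas are permitted; onsets are limited to one consonant).
Inserting the epenthetic vowel yields /f/ → /fa/, /t/ → /ta/, /k/ → /ka/, /g/ → /ga/.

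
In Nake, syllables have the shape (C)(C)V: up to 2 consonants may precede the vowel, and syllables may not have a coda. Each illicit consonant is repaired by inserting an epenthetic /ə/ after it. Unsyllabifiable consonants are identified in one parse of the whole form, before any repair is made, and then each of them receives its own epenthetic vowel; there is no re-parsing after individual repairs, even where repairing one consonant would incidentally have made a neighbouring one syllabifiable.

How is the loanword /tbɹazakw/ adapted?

təbɹazakəwə

The consonants /t/, /k/, /w/ cannot be parsed into a legal (C)(C)V syllable (no codas are permitted; onsets may contain at most 2 consonants).
Epenthesis after each stranded consonant: /t/ → /tə/, /k/ → /kə/, /w/ → /wə/.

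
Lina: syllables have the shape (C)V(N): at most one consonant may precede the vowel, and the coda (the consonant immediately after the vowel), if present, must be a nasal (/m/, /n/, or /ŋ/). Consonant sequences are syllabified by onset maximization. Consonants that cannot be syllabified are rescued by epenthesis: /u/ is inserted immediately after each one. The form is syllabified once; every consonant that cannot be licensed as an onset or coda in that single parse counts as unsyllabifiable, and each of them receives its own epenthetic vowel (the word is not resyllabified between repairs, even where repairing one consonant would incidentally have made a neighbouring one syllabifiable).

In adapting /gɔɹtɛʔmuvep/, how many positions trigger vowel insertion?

The unsyllabifiable consonants are /ɹ/, /ʔ/, /p/; each receives one epenthetic vowel.

3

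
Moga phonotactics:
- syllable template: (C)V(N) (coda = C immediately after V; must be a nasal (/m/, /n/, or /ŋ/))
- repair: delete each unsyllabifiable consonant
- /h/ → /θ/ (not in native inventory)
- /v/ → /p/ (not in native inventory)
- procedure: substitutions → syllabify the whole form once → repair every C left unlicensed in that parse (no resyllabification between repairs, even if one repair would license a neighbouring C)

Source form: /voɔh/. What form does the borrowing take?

poɔ

Substitution: /v/ → /p/, /h/ → /θ/, giving /poɔθ/.
Syllabifying with onset maximization leaves /θ/ stranded (only a nasal (/m/, /n/, or /ŋ/) is licensed in coda position; onsets are limited to one consonant).
Deleting the stranded consonants removes /θ/.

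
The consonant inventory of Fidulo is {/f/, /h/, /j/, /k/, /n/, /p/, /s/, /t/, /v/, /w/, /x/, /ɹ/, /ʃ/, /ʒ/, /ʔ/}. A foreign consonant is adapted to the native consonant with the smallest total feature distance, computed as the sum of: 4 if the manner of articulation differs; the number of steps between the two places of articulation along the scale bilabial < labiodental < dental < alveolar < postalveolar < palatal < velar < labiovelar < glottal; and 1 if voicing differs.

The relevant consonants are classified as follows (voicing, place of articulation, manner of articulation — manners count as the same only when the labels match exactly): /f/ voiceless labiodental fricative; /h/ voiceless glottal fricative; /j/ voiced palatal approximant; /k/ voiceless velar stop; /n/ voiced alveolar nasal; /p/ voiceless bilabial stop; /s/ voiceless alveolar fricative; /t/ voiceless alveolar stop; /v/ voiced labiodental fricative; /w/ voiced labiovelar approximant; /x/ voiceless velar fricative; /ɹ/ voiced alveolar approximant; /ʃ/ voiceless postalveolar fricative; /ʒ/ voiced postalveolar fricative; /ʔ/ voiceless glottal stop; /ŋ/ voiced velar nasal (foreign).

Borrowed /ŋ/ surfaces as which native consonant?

n

/n/ is closest: same manner (nasal), place distance 3 (velar→alveolar), same voicing; total 3. Next closest is /j/ at distance 5.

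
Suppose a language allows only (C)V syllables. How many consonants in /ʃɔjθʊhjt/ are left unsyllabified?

Syllabifying with onset maximization leaves /j/, /h/, /j/, /t/ stranded (no codas are permitted; onsets are limited to one consonant).

4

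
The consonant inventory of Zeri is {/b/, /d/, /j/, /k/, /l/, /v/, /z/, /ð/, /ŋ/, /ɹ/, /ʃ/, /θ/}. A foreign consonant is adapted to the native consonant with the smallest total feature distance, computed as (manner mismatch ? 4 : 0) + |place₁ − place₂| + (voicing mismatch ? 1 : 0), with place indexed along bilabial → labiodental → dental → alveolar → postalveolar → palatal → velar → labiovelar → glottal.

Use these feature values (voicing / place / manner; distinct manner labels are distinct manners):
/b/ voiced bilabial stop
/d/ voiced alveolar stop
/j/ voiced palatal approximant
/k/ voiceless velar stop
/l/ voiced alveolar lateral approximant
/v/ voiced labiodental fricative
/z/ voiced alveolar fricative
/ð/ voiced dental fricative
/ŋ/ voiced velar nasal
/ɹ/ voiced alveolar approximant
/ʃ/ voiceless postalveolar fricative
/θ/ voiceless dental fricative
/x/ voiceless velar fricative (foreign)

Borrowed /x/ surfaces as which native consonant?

ʃ

/ʃ/ is closest: same manner (fricative), place distance 2 (velar→postalveolar), same voicing; total 2. Next closest is /k/ at distance 4.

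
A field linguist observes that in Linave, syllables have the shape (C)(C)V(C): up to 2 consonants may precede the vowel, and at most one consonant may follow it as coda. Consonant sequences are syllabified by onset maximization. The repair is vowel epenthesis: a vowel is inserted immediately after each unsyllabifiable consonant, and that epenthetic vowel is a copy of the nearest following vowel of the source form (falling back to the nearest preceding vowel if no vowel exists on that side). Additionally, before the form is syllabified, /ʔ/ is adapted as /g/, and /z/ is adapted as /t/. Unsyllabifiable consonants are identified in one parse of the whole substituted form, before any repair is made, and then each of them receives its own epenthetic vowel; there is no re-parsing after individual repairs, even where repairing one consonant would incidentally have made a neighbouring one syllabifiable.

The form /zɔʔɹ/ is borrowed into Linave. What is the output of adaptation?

Substitution: /z/ → /t/, /ʔ/ → /g/, giving /tɔgɹ/.
Under (C)(C)V(C), the unsyllabifiable consonants are /ɹ/ (at most one coda consonant is licensed; onsets may contain at most 2 consonants).
Inserting the epenthetic vowel yields /ɹ/ → /ɹɔ/.

tɔgɹɔ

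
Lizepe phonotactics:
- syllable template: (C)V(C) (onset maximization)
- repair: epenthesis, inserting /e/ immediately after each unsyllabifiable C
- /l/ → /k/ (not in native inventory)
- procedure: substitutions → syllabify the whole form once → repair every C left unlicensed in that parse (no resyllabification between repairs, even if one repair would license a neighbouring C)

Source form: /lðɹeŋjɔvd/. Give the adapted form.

keðeɹeŋjɔvde

Substitution: /l/ → /k/, giving /kðɹeŋjɔvd/.
The consonants /k/, /ð/, /d/ cannot be parsed into a legal (C)V(C) syllable (at most one coda consonant is licensed; onsets are limited to one consonant).
Inserting the epenthetic vowel yields /k/ → /ke/, /ð/ → /ðe/, /d/ → /de/.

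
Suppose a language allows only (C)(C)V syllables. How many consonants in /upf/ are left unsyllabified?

The consonants /p/, /f/ cannot be parsed into a legal (C)(C)V syllable (no codas are permitted; onsets may contain at most 2 consonants).

2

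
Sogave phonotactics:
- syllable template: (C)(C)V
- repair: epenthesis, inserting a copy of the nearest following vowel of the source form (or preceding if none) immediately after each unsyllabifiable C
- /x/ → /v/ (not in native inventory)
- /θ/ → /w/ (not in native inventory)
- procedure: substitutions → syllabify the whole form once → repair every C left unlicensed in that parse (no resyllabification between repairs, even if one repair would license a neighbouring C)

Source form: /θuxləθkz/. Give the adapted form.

wuvləwəkəzə

Substitution: /θ/ → /w/, /x/ → /v/, giving /wuvləwkz/.
Syllabifying with onset maximization leaves /w/, /k/, /z/ stranded (no codas are permitted; onsets may contain at most 2 consonants).
Inserting the epenthetic vowel yields /w/ → /wə/, /k/ → /kə/, /z/ → /zə/.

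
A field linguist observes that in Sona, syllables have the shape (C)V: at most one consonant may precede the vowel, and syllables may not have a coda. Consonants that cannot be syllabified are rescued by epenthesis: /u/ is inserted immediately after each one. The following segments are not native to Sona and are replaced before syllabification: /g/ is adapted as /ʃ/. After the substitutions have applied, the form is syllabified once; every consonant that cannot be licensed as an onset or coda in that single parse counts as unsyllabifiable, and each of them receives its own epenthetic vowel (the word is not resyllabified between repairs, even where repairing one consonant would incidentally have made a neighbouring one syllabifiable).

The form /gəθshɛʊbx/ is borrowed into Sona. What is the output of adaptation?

ʃəθusuhɛʊbuxu

Substitution: /g/ → /ʃ/, giving /ʃəθshɛʊbx/.
The consonants /θ/, /s/, /b/, /x/ cannot be parsed into a legal (C)V syllable (no codas are permitted; onsets are limited to one consonant).
Inserting the epenthetic vowel yields /θ/ → /θu/, /s/ → /su/, /b/ → /bu/, /x/ → /xu/.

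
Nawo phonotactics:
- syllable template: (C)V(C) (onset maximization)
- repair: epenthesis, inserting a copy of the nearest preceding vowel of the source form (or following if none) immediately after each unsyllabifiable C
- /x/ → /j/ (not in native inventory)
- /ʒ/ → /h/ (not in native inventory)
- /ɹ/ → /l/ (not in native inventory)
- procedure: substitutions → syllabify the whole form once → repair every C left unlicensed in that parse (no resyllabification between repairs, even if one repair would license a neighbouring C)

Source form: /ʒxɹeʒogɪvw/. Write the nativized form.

Substitution: /ʒ/ → /h/, /x/ → /j/, /ɹ/ → /l/, giving /hjlehogɪvw/.
Under (C)V(C), the unsyllabifiable consonants are /h/, /j/, /w/ (at most one coda consonant is licensed; onsets are limited to one consonant).
Inserting the epenthetic vowel yields /h/ → /he/, /j/ → /je/, /w/ → /wɪ/.

hejelehogɪvwɪ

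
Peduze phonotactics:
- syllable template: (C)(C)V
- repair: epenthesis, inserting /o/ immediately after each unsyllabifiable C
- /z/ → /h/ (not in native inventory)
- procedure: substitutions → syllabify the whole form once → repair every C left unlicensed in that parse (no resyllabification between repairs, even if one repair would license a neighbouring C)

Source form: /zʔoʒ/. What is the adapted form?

Substitution: /z/ → /h/, giving /hʔoʒ/.
The consonants /ʒ/ cannot be parsed into a legal (C)(C)V syllable (no codas are permitted; onsets may contain at most 2 consonants).
Epenthesis after each stranded consonant: /ʒ/ → /ʒo/.

hʔoʒo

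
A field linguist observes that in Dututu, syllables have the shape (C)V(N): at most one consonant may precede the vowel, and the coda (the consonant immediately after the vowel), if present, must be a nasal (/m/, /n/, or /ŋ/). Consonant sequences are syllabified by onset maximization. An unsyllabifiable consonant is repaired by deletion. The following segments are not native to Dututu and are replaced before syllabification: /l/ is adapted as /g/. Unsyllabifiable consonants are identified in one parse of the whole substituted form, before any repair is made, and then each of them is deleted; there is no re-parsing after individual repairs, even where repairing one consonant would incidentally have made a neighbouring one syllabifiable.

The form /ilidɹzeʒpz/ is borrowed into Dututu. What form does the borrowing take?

igize

Substitution: /l/ → /g/, giving /igidɹzeʒpz/.
The consonants /d/, /ɹ/, /ʒ/, /p/, /z/ cannot be parsed into a legal (C)V(N) syllable (only a nasal (/m/, /n/, or /ŋ/) is licensed in coda position; onsets are limited to one consonant).
Deleting the stranded consonants removes /d/, /ɹ/, /ʒ/, /p/, /z/.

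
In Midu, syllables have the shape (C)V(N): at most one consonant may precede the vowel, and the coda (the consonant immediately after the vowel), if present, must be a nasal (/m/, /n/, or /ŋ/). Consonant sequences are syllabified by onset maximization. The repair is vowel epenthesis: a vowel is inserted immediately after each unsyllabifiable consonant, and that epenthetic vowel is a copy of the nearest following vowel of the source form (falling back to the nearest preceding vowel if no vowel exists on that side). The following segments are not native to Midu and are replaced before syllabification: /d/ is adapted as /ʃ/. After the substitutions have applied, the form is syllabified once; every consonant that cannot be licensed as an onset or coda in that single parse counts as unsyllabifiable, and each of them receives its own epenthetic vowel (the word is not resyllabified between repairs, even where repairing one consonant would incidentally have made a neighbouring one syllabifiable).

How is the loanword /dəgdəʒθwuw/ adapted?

ʃəgəʃəʒuθuwuwu

Substitution: /d/ → /ʃ/, giving /ʃəgʃəʒθwuw/.
Syllabifying with onset maximization leaves /g/, /ʒ/, /θ/, /w/ stranded (only a nasal (/m/, /n/, or /ŋ/) is licensed in coda position; onsets are limited to one consonant).
Epenthesis after each stranded consonant: /g/ → /gə/, /ʒ/ → /ʒu/, /θ/ → /θu/, /w/ → /wu/.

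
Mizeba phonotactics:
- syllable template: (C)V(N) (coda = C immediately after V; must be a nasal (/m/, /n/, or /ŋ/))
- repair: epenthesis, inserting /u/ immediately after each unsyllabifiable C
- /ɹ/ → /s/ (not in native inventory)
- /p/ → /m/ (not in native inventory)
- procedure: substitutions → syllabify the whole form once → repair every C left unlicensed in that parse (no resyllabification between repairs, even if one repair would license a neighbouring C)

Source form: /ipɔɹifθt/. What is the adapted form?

Substitution: /p/ → /m/, /ɹ/ → /s/, giving /imɔsifθt/.
The consonants /f/, /θ/, /t/ cannot be parsed into a legal (C)V(N) syllable (only a nasal (/m/, /n/, or /ŋ/) is licensed in coda position; onsets are limited to one consonant).
Epenthesis after each stranded consonant: /f/ → /fu/, /θ/ → /θu/, /t/ → /tu/.

imɔsifuθutu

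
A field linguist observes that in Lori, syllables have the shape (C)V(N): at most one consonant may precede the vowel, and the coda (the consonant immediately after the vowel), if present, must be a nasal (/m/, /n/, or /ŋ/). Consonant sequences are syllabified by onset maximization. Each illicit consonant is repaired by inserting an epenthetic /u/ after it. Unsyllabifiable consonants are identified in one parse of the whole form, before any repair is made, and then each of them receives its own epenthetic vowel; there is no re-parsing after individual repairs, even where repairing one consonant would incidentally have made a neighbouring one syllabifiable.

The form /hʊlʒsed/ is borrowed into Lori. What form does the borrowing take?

Syllabifying with onset maximization leaves /l/, /ʒ/, /d/ stranded (only a nasal (/m/, /n/, or /ŋ/) is licensed in coda position; onsets are limited to one consonant).
Epenthesis after each stranded consonant: /l/ → /lu/, /ʒ/ → /ʒu/, /d/ → /du/.

hʊluʒusedu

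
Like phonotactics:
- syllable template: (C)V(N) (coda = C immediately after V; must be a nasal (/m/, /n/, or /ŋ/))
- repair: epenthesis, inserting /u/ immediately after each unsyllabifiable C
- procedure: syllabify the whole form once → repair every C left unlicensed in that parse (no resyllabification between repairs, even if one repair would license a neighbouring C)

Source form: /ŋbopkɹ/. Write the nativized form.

The consonants /ŋ/, /p/, /k/, /ɹ/ cannot be parsed into a legal (C)V(N) syllable (only a nasal (/m/, /n/, or /ŋ/) is licensed in coda position; onsets are limited to one consonant).
Each unlicensed consonant becomes the onset of a new syllable: /ŋ/ → /ŋu/, /p/ → /pu/, /k/ → /ku/, /ɹ/ → /ɹu/.

ŋubopukuɹu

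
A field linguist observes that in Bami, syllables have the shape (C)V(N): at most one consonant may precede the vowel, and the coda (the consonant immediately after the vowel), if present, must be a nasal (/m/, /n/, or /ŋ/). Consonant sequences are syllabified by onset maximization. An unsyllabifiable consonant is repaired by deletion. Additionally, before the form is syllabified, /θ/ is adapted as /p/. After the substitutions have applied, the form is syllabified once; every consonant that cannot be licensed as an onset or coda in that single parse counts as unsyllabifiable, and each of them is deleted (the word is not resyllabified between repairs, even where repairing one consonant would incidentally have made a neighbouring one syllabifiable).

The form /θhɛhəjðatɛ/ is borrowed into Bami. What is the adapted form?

hɛhəðatɛ

Substitution: /θ/ → /p/, giving /phɛhəjðatɛ/.
The consonants /p/, /j/ cannot be parsed into a legal (C)V(N) syllable (only a nasal (/m/, /n/, or /ŋ/) is licensed in coda position; onsets are limited to one consonant).
Deleting the stranded consonants removes /p/, /j/.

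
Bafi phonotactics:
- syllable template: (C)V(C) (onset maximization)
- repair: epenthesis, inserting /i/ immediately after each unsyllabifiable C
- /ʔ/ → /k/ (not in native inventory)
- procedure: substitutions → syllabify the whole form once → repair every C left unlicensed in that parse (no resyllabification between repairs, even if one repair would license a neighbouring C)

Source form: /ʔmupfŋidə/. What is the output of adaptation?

kimupfiŋidə

Substitution: /ʔ/ → /k/, giving /kmupfŋidə/.
Syllabifying with onset maximization leaves /k/, /f/ stranded (at most one coda consonant is licensed; onsets are limited to one consonant).
Inserting the epenthetic vowel yields /k/ → /ki/, /f/ → /fi/.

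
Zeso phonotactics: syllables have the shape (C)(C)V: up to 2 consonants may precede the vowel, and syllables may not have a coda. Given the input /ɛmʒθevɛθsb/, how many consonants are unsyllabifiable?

4

Under (C)(C)V, the unsyllabifiable consonants are /m/, /θ/, /s/, /b/ (no codas are permitted; onsets may contain at most 2 consonants).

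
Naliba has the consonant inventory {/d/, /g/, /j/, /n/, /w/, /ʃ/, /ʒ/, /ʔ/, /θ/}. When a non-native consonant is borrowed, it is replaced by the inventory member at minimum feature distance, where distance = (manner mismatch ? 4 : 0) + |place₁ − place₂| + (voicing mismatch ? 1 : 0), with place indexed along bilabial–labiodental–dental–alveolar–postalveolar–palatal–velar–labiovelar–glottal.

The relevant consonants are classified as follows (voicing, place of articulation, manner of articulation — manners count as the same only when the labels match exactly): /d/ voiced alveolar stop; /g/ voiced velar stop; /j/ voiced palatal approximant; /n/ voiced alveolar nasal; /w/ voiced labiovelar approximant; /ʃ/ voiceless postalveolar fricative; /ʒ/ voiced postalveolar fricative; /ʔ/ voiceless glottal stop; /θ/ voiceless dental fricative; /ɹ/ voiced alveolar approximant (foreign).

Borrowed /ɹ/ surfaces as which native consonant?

j

/j/ is closest: same manner (approximant), place distance 2 (alveolar→palatal), same voicing; total 2. Next closest is /d/ at distance 4.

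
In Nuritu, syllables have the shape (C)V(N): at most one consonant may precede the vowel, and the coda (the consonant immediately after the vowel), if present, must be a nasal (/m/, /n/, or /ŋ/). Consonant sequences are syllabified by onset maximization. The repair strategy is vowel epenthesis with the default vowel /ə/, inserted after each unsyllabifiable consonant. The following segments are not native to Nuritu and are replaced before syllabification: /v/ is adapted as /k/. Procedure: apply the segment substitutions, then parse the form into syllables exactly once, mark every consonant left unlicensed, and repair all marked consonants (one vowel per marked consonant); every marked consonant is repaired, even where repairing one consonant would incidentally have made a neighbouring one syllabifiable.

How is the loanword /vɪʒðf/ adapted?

kɪʒəðəfə

Substitution: /v/ → /k/, giving /kɪʒðf/.
Syllabifying with onset maximization leaves /ʒ/, /ð/, /f/ stranded (only a nasal (/m/, /n/, or /ŋ/) is licensed in coda position; onsets are limited to one consonant).
Each unlicensed consonant becomes the onset of a new syllable: /ʒ/ → /ʒə/, /ð/ → /ðə/, /f/ → /fə/.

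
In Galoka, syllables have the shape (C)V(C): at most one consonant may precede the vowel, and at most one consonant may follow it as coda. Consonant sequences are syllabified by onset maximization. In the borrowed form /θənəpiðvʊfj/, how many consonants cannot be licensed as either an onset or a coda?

Syllabifying with onset maximization leaves /j/ stranded (at most one coda consonant is licensed; onsets are limited to one consonant).

1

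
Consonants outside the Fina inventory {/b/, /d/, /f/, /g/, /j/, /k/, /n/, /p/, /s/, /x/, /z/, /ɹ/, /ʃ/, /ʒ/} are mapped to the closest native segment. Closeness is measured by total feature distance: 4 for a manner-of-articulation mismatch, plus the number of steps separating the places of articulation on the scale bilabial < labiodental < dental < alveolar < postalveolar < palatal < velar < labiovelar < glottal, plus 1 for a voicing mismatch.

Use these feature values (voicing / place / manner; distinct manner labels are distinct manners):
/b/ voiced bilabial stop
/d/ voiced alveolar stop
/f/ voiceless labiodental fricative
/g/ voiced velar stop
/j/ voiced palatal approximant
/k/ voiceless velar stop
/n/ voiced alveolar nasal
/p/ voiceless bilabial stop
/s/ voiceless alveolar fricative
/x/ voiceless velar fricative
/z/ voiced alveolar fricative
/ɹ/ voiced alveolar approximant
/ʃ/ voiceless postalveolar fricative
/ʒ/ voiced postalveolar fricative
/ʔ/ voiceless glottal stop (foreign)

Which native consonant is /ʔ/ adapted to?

k

/k/ is closest: same manner (stop), place distance 2 (glottal→velar), same voicing; total 2. Next closest is /g/ at distance 3.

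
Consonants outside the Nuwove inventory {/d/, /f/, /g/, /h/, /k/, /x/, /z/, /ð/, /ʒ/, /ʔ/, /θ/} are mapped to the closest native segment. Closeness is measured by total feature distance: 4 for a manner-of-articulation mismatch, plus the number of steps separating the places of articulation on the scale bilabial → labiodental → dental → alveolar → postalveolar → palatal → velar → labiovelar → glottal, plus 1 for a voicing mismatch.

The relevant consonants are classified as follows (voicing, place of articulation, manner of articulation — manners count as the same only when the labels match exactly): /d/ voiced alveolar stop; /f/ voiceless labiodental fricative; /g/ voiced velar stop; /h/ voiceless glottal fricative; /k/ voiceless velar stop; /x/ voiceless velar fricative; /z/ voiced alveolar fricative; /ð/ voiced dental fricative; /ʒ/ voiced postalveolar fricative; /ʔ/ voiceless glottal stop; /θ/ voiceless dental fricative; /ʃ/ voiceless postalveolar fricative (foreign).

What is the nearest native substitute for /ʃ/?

ʒ

/ʒ/ is closest: same manner (fricative), place distance 0 (postalveolar→postalveolar), voicing differs (+1); total 1. Next closest is /x/ at distance 2.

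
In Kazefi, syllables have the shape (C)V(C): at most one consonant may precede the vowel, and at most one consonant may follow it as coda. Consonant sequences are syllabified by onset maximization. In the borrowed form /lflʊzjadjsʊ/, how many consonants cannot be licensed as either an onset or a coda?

3

Syllabifying with onset maximization leaves /l/, /f/, /j/ stranded (at most one coda consonant is licensed; onsets are limited to one consonant).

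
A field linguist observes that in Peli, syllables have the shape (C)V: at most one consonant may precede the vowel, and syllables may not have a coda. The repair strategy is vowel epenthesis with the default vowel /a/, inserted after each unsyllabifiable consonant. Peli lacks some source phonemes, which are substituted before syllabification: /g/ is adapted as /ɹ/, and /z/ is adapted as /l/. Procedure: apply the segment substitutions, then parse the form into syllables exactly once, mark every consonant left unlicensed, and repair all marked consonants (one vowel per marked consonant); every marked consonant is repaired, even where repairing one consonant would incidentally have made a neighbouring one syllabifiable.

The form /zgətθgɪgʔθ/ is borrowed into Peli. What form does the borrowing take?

laɹətaθaɹɪɹaʔaθa

Substitution: /z/ → /l/, /g/ → /ɹ/, giving /lɹətθɹɪɹʔθ/.
The consonants /l/, /t/, /θ/, /ɹ/, /ʔ/, /θ/ cannot be parsed into a legal (C)V syllable (no codas are permitted; onsets are limited to one consonant).
Each unlicensed consonant becomes the onset of a new syllable: /l/ → /la/, /t/ → /ta/, /θ/ → /θa/, /ɹ/ → /ɹa/, /ʔ/ → /ʔa/, /θ/ → /θa/.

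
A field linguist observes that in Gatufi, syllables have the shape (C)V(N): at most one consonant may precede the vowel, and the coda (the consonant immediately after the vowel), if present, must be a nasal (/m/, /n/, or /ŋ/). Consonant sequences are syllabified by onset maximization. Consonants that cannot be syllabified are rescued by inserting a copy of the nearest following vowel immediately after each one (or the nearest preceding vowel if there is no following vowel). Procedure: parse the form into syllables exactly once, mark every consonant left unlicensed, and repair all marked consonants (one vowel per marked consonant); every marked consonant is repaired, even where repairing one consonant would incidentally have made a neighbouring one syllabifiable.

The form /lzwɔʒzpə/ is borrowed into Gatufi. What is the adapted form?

lɔzɔwɔʒəzəpə

Under (C)V(N), the unsyllabifiable consonants are /l/, /z/, /ʒ/, /z/ (only a nasal (/m/, /n/, or /ŋ/) is licensed in coda position; onsets are limited to one consonant).
Inserting the epenthetic vowel yields /l/ → /lɔ/, /z/ → /zɔ/, /ʒ/ → /ʒə/, /z/ → /zə/.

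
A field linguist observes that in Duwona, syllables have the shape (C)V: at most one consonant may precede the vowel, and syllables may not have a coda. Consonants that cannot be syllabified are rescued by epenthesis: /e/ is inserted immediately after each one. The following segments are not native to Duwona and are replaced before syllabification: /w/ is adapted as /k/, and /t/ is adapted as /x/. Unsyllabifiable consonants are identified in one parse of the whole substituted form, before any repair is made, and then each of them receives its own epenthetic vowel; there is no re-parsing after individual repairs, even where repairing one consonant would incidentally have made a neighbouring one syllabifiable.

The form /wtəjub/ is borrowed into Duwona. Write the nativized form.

kexəjube

Substitution: /w/ → /k/, /t/ → /x/, giving /kxəjub/.
Syllabifying with onset maximization leaves /k/, /b/ stranded (no codas are permitted; onsets are limited to one consonant).
Each unlicensed consonant becomes the onset of a new syllable: /k/ → /ke/, /b/ → /be/.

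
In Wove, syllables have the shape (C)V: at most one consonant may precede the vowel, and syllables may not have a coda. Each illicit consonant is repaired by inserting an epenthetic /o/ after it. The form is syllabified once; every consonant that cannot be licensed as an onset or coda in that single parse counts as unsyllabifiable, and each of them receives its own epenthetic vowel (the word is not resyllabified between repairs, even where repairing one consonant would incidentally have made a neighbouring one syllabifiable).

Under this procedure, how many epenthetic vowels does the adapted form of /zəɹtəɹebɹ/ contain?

The unsyllabifiable consonants are /ɹ/, /b/, /ɹ/; each receives one epenthetic vowel.

3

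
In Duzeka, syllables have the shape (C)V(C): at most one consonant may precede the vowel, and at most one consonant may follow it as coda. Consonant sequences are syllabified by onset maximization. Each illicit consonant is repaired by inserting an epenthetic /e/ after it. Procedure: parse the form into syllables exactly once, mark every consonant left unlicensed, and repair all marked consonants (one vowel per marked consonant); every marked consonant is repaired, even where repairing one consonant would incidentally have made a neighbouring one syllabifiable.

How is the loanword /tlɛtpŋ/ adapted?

telɛtpeŋe

The consonants /t/, /p/, /ŋ/ cannot be parsed into a legal (C)V(C) syllable (at most one coda consonant is licensed; onsets are limited to one consonant).
Each unlicensed consonant becomes the onset of a new syllable: /t/ → /te/, /p/ → /pe/, /ŋ/ → /ŋe/.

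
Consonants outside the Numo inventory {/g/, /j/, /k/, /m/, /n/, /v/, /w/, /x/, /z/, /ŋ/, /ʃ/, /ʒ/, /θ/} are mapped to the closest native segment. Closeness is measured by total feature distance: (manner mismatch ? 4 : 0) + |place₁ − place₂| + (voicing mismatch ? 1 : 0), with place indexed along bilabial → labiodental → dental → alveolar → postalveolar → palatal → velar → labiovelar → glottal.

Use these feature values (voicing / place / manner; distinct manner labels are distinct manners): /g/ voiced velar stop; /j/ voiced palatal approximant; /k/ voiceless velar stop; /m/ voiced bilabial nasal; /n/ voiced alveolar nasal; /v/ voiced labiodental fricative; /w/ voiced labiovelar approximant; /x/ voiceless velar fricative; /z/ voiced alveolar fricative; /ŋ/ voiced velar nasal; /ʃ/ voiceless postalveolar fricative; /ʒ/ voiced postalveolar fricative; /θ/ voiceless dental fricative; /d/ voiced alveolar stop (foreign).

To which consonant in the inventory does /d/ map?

/g/ is closest: same manner (stop), place distance 3 (alveolar→velar), same voicing; total 3. Next closest is /k/ at distance 4.

g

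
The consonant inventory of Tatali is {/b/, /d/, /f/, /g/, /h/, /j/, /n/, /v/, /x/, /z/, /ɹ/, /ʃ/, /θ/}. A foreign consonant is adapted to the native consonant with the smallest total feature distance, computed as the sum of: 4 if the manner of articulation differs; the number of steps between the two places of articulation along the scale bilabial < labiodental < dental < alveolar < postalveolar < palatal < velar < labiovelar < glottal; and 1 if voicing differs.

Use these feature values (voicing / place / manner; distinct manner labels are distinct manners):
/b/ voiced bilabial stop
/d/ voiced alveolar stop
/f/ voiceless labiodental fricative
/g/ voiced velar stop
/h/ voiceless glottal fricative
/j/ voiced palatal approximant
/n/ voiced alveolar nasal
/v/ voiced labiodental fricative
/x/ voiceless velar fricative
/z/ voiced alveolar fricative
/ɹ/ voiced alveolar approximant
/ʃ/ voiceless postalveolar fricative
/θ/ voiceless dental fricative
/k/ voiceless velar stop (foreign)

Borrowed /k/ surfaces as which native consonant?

/g/ is closest: same manner (stop), place distance 0 (velar→velar), voicing differs (+1); total 1. Next closest is /d/ at distance 4.

g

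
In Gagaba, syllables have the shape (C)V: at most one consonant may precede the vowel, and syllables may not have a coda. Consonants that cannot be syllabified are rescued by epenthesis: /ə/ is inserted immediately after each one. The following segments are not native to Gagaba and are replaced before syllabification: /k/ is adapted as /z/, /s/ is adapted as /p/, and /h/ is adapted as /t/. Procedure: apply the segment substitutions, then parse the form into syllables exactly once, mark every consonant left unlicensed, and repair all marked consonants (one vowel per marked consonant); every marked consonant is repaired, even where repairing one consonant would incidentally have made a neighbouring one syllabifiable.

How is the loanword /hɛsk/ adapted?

Substitution: /h/ → /t/, /s/ → /p/, /k/ → /z/, giving /tɛpz/.
Syllabifying with onset maximization leaves /p/, /z/ stranded (no codas are permitted; onsets are limited to one consonant).
Each unlicensed consonant becomes the onset of a new syllable: /p/ → /pə/, /z/ → /zə/.

tɛpəzə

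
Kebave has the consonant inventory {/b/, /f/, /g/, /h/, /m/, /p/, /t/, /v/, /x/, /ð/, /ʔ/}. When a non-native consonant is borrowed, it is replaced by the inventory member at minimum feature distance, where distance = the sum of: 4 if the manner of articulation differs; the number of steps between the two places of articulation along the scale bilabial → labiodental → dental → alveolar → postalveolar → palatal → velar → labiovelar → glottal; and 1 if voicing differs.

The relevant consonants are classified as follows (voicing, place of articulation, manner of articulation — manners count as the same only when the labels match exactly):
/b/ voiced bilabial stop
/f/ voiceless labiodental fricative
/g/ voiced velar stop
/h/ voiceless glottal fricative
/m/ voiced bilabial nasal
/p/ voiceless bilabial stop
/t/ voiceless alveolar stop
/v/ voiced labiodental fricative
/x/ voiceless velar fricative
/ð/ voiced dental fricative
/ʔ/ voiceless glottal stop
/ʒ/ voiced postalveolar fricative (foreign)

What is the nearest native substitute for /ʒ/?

/ð/ is closest: same manner (fricative), place distance 2 (postalveolar→dental), same voicing; total 2. Next closest is /v/ at distance 3.

ð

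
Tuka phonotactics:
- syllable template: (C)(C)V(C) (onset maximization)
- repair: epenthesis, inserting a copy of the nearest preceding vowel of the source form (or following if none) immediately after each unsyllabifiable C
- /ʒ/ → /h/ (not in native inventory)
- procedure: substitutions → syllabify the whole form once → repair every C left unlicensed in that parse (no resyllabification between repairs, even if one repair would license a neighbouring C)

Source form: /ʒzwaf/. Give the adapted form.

Substitution: /ʒ/ → /h/, giving /hzwaf/.
The consonants /h/ cannot be parsed into a legal (C)(C)V(C) syllable (at most one coda consonant is licensed; onsets may contain at most 2 consonants).
Each unlicensed consonant becomes the onset of a new syllable: /h/ → /ha/.

hazwaf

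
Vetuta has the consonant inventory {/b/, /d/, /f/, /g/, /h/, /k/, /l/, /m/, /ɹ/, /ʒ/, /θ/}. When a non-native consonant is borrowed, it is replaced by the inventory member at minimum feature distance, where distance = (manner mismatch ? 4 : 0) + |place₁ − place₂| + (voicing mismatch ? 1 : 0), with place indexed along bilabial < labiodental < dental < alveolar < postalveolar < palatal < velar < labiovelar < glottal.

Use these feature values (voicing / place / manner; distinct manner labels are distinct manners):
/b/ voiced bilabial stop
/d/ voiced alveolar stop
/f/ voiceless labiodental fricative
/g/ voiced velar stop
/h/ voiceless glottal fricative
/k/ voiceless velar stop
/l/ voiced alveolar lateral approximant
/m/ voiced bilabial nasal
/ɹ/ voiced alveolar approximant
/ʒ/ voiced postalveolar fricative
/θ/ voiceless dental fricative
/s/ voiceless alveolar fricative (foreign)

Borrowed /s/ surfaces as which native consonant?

/θ/ is closest: same manner (fricative), place distance 1 (alveolar→dental), same voicing; total 1. Next closest is /f/ at distance 2.

θ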